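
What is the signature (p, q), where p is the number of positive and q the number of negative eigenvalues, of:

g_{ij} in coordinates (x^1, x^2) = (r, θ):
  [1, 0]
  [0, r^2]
The metric is diagonal, so its eigenvalues are the diagonal entries: 1, r^2 (at a generic point, where coordinate-dependent entries are positive).
2 positive, 0 negative.
(2, 0) - Riemannian (positive definite)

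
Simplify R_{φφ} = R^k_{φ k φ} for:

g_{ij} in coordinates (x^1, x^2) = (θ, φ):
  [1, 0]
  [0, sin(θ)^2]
Non-zero Christoffel symbols (Γ^k_{ij} = Γ^k_{ji}):
Γ^θ_{φ φ} = -sin(2*θ)/2
Γ^φ_{θ φ} = 1/tan(θ)
R^θ_{φ θ φ} = ∂_θ Γ^θ_{φ φ} - ∂_φ Γ^θ_{φ θ} + Γ^θ_{θ m} Γ^m_{φ φ} - Γ^θ_{φ m} Γ^m_{φ θ}
  = (-cos(2*θ)) - (0) + (0) - (-cos(θ)^2) = sin(θ)^2
R^φ_{φ φ φ} = 0 (a repeated index in an antisymmetric pair)
R_{φφ} = R^θ_{φ θ φ} + R^φ_{φ φ φ} = (sin(θ)^2) + (0) = sin(θ)^2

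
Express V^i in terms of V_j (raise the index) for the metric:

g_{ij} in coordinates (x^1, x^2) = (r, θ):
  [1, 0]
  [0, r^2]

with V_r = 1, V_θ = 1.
Inverse metric (diagonal): g^{rr} = 1, g^{θθ} = 1/r^2
V^i = g^{ij} V_j:
V^r = (1)(1) + (0)(1) = 1
V^θ = (0)(1) + (1/r^2)(1) = 1/r^2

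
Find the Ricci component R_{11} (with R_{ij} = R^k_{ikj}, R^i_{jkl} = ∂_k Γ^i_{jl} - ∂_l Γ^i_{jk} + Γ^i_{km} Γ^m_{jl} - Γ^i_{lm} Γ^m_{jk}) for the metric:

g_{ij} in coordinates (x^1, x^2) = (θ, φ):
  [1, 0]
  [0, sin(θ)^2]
Non-zero Christoffel symbols (Γ^k_{ij} = Γ^k_{ji}):
Γ^θ_{φ φ} = -sin(2*θ)/2
Γ^φ_{θ φ} = 1/tan(θ)
R^θ_{θ θ θ} = 0 (a repeated index in an antisymmetric pair)
R^φ_{θ φ θ} = ∂_φ Γ^φ_{θ θ} - ∂_θ Γ^φ_{θ φ} + Γ^φ_{φ m} Γ^m_{θ θ} - Γ^φ_{θ m} Γ^m_{θ φ}
  = (0) - (-1/sin(θ)^2) + (0) - (1/tan(θ)^2) = 1
R_{θθ} = R^θ_{θ θ θ} + R^φ_{θ φ θ} = (0) + (1) = 1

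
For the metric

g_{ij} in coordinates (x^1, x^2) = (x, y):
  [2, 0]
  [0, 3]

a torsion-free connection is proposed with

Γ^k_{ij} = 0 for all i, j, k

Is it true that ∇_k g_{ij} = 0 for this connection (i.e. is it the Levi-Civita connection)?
Using ∇_k g_{ij} = ∂_k g_{ij} - Γ^m_{ki} g_{mj} - Γ^m_{kj} g_{im}:
e.g. ∇_x g_{xy} = (0) - (0) - (0) = 0
Every component ∇_k g_{ij} vanishes: the connection is metric compatible.
Yes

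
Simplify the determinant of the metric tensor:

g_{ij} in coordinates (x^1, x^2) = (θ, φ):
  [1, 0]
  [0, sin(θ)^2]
For a 2×2 metric: det(g) = g_{11}·g_{22} - g_{12}·g_{21}
= (1)·(sin(θ)^2) - (0)·(0)
= sin(θ)^2 - 0
det(g) = sin(θ)^2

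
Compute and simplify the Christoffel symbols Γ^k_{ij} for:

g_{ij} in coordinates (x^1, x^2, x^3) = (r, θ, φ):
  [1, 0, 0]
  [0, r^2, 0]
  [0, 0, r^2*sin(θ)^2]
Using Γ^k_{ij} = (1/2) g^{km} (∂_i g_{mj} + ∂_j g_{mi} - ∂_m g_{ij}); the metric is diagonal, so only the m = k term contributes.
Non-zero symbols (using the symmetry Γ^k_{ij} = Γ^k_{ji}):
Γ^r_{θ θ} = (1/2) g^{rr} (∂_θ g_{rθ} + ∂_θ g_{rθ} - ∂_r g_{θθ}) = (1/2)(1)((0) + (0) - (2*r)) = -r
Γ^r_{φ φ} = (1/2) g^{rr} (∂_φ g_{rφ} + ∂_φ g_{rφ} - ∂_r g_{φφ}) = (1/2)(1)((0) + (0) - (2*r*sin(θ)^2)) = -r*sin(θ)^2
Γ^θ_{r θ} = (1/2) g^{θθ} (∂_r g_{θθ} + ∂_θ g_{θr} - ∂_θ g_{rθ}) = (1/2)(1/r^2)((2*r) + (0) - (0)) = 1/r
Γ^θ_{φ φ} = (1/2) g^{θθ} (∂_φ g_{θφ} + ∂_φ g_{θφ} - ∂_θ g_{φφ}) = (1/2)(1/r^2)((0) + (0) - (r^2*sin(2*θ))) = -sin(2*θ)/2
Γ^φ_{r φ} = (1/2) g^{φφ} (∂_r g_{φφ} + ∂_φ g_{φr} - ∂_φ g_{rφ}) = (1/2)(1/(r^2*sin(θ)^2))((2*r*sin(θ)^2) + (0) - (0)) = 1/r
Γ^φ_{θ φ} = (1/2) g^{φφ} (∂_θ g_{φφ} + ∂_φ g_{φθ} - ∂_φ g_{θφ}) = (1/2)(1/(r^2*sin(θ)^2))((r^2*sin(2*θ)) + (0) - (0)) = 1/tan(θ)
All other Christoffel symbols are zero.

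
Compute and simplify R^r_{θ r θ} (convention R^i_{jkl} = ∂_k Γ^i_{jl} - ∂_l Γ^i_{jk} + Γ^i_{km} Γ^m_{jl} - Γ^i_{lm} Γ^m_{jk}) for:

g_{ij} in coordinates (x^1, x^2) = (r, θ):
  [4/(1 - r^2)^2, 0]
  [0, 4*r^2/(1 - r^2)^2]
Non-zero Christoffel symbols (Γ^k_{ij} = Γ^k_{ji}):
Γ^r_{r r} = 2*r/(1 - r^2)
Γ^r_{θ θ} = (r^3 + r)/(r^2 - 1)
Γ^θ_{r θ} = (-r^2 - 1)/(r^3 - r)
R^r_{θ r θ} = ∂_r Γ^r_{θ θ} - ∂_θ Γ^r_{θ r} + Γ^r_{r m} Γ^m_{θ θ} - Γ^r_{θ m} Γ^m_{θ r}
  = ((r^4 - 4*r^2 - 1)/(r^2 - 1)^2) - (0) + (-2*r^2*(r^2 + 1)/(r^2 - 1)^2) - (-(r^2 + 1)^2/(r^2 - 1)^2) = -4*r^2/(r^2 - 1)^2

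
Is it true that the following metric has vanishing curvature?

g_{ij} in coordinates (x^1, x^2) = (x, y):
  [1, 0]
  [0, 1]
All metric components are constant, so every Christoffel symbol vanishes and R^i_{jkl} = 0.
Yes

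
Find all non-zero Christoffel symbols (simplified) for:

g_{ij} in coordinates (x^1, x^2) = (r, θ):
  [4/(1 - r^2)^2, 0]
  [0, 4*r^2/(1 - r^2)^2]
Using Γ^k_{ij} = (1/2) g^{km} (∂_i g_{mj} + ∂_j g_{mi} - ∂_m g_{ij}); the metric is diagonal, so only the m = k term contributes.
Non-zero symbols (using the symmetry Γ^k_{ij} = Γ^k_{ji}):
Γ^r_{r r} = (1/2) g^{rr} (∂_r g_{rr} + ∂_r g_{rr} - ∂_r g_{rr}) = (1/2)((1 - r^2)^2/4)((16*r/(1 - r^2)^3) + (16*r/(1 - r^2)^3) - (16*r/(1 - r^2)^3)) = 2*r/(1 - r^2)
Γ^r_{θ θ} = (1/2) g^{rr} (∂_θ g_{rθ} + ∂_θ g_{rθ} - ∂_r g_{θθ}) = (1/2)((1 - r^2)^2/4)((0) + (0) - (-8*(r^3 + r)/(r^2 - 1)^3)) = (r^3 + r)/(r^2 - 1)
Γ^θ_{r θ} = (1/2) g^{θθ} (∂_r g_{θθ} + ∂_θ g_{θr} - ∂_θ g_{rθ}) = (1/2)((1 - r^2)^2/(4*r^2))((-8*(r^3 + r)/(r^2 - 1)^3) + (0) - (0)) = (-r^2 - 1)/(r^3 - r)
All other Christoffel symbols are zero.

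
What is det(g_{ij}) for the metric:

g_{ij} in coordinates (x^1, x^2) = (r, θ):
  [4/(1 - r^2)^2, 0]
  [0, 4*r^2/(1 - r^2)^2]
For a 2×2 metric: det(g) = g_{11}·g_{22} - g_{12}·g_{21}
= (4/(1 - r^2)^2)·(4*r^2/(1 - r^2)^2) - (0)·(0)
= 16*r^2/(1 - r^2)^4 - 0
det(g) = 16*r^2/(1 - r^2)^4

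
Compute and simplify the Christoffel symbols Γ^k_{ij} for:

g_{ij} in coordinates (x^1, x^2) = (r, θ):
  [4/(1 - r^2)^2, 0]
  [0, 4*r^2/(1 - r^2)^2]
Using Γ^k_{ij} = (1/2) g^{km} (∂_i g_{mj} + ∂_j g_{mi} - ∂_m g_{ij}); the metric is diagonal, so only the m = k term contributes.
Non-zero symbols (using the symmetry Γ^k_{ij} = Γ^k_{ji}):
Γ^r_{r r} = (1/2) g^{rr} (∂_r g_{rr} + ∂_r g_{rr} - ∂_r g_{rr}) = (1/2)((1 - r^2)^2/4)((16*r/(1 - r^2)^3) + (16*r/(1 - r^2)^3) - (16*r/(1 - r^2)^3)) = 2*r/(1 - r^2)
Γ^r_{θ θ} = (1/2) g^{rr} (∂_θ g_{rθ} + ∂_θ g_{rθ} - ∂_r g_{θθ}) = (1/2)((1 - r^2)^2/4)((0) + (0) - (-8*(r^3 + r)/(r^2 - 1)^3)) = (r^3 + r)/(r^2 - 1)
Γ^θ_{r θ} = (1/2) g^{θθ} (∂_r g_{θθ} + ∂_θ g_{θr} - ∂_θ g_{rθ}) = (1/2)((1 - r^2)^2/(4*r^2))((-8*(r^3 + r)/(r^2 - 1)^3) + (0) - (0)) = (-r^2 - 1)/(r^3 - r)
All other Christoffel symbols are zero.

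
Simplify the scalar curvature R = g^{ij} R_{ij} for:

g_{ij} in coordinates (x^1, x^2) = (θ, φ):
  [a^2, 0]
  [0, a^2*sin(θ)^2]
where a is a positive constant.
Non-zero Christoffel symbols (Γ^k_{ij} = Γ^k_{ji}):
Γ^θ_{φ φ} = -sin(2*θ)/2
Γ^φ_{θ φ} = 1/tan(θ)
Ricci tensor (R_{ij} = R^k_{ikj}): R_{θθ} = 1, R_{θφ} = 0, R_{φφ} = sin(θ)^2
Inverse metric: g^{θθ} = 1/a^2, g^{φφ} = 1/(a^2*sin(θ)^2)
R = g^{ij} R_{ij} = (1/a^2)(1) + (1/(a^2*sin(θ)^2))(sin(θ)^2) = 2/a^2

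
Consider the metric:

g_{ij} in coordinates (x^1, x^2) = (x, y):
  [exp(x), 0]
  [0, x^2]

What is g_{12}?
With x^1 = x, x^2 = y, g_{12} = g_{xy} is the row-1, column-2 entry of the matrix.
g_{12} = 0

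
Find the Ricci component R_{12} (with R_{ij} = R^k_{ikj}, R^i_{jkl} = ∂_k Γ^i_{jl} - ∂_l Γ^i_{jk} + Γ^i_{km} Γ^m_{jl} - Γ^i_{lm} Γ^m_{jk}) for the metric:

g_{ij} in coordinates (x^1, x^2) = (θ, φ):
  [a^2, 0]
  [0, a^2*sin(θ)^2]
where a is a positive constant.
Non-zero Christoffel symbols (Γ^k_{ij} = Γ^k_{ji}):
Γ^θ_{φ φ} = -sin(2*θ)/2
Γ^φ_{θ φ} = 1/tan(θ)
R^θ_{θ θ φ} = 0 (a repeated index in an antisymmetric pair)
R^φ_{θ φ φ} = 0 (a repeated index in an antisymmetric pair)
R_{θφ} = R^θ_{θ θ φ} + R^φ_{θ φ φ} = (0) + (0) = 0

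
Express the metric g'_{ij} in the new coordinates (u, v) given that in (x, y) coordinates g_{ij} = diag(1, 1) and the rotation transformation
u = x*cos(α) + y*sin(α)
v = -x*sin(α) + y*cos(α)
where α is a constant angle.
Invert the transformation: x = u*cos(α) - v*sin(α), y = u*sin(α) + v*cos(α)
g'_{ij} = (∂x^k/∂x'^i)(∂x^l/∂x'^j) g_{kl}; with g_{kl} = δ_{kl} this is Σ_k (∂x^k/∂x'^i)(∂x^k/∂x'^j).
Jacobian: ∂x/∂u = cos(α), ∂x/∂v = -sin(α), ∂y/∂u = sin(α), ∂y/∂v = cos(α)
g'_{uu} = (cos(α))(cos(α)) + (sin(α))(sin(α)) = 1
g'_{uv} = (cos(α))(-sin(α)) + (sin(α))(cos(α)) = 0
g'_{vv} = (-sin(α))(-sin(α)) + (cos(α))(cos(α)) = 1
g'_{ij} = diag(1, 1)
The Euclidean metric is invariant under rotations.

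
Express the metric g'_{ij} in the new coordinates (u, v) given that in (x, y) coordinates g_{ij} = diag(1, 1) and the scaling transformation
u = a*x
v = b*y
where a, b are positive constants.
Invert the transformation: x = u/a, y = v/b
g'_{ij} = (∂x^k/∂x'^i)(∂x^l/∂x'^j) g_{kl}; with g_{kl} = δ_{kl} this is Σ_k (∂x^k/∂x'^i)(∂x^k/∂x'^j).
Jacobian: ∂x/∂u = 1/a, ∂x/∂v = 0, ∂y/∂u = 0, ∂y/∂v = 1/b
g'_{uu} = (1/a)(1/a) + (0)(0) = 1/a^2
g'_{uv} = (1/a)(0) + (0)(1/b) = 0
g'_{vv} = (0)(0) + (1/b)(1/b) = 1/b^2
g'_{ij} = diag(1/a^2, 1/b^2)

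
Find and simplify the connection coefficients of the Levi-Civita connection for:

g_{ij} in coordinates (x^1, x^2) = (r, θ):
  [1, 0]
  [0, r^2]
Using Γ^k_{ij} = (1/2) g^{km} (∂_i g_{mj} + ∂_j g_{mi} - ∂_m g_{ij}); the metric is diagonal, so only the m = k term contributes.
Non-zero symbols (using the symmetry Γ^k_{ij} = Γ^k_{ji}):
Γ^r_{θ θ} = (1/2) g^{rr} (∂_θ g_{rθ} + ∂_θ g_{rθ} - ∂_r g_{θθ}) = (1/2)(1)((0) + (0) - (2*r)) = -r
Γ^θ_{r θ} = (1/2) g^{θθ} (∂_r g_{θθ} + ∂_θ g_{θr} - ∂_θ g_{rθ}) = (1/2)(1/r^2)((2*r) + (0) - (0)) = 1/r
All other Christoffel symbols are zero.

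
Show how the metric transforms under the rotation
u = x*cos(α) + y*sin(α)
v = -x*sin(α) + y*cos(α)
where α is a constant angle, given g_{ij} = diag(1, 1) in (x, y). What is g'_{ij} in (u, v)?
Invert the transformation: x = u*cos(α) - v*sin(α), y = u*sin(α) + v*cos(α)
g'_{ij} = (∂x^k/∂x'^i)(∂x^l/∂x'^j) g_{kl}; with g_{kl} = δ_{kl} this is Σ_k (∂x^k/∂x'^i)(∂x^k/∂x'^j).
Jacobian: ∂x/∂u = cos(α), ∂x/∂v = -sin(α), ∂y/∂u = sin(α), ∂y/∂v = cos(α)
g'_{uu} = (cos(α))(cos(α)) + (sin(α))(sin(α)) = 1
g'_{uv} = (cos(α))(-sin(α)) + (sin(α))(cos(α)) = 0
g'_{vv} = (-sin(α))(-sin(α)) + (cos(α))(cos(α)) = 1
g'_{ij} = diag(1, 1)
The Euclidean metric is invariant under rotations.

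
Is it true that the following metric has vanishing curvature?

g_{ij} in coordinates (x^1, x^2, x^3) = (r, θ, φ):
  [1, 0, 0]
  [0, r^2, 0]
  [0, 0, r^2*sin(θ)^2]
Non-zero Christoffel symbols:
Γ^r_{θ θ} = -r
Γ^r_{φ φ} = -r*sin(θ)^2
Γ^θ_{r θ} = 1/r
Γ^θ_{φ φ} = -sin(2*θ)/2
Γ^φ_{r φ} = 1/r
Γ^φ_{θ φ} = 1/tan(θ)
Ricci tensor: R_{rr} = 0, R_{rθ} = 0, R_{rφ} = 0, R_{θθ} = 0, R_{θφ} = 0, R_{φφ} = 0
All R_{ij} vanish; in 3 dimensions the Riemann tensor is fully determined by the Ricci tensor, so R^i_{jkl} = 0: the metric is flat (curvilinear coordinates on flat space).
Yes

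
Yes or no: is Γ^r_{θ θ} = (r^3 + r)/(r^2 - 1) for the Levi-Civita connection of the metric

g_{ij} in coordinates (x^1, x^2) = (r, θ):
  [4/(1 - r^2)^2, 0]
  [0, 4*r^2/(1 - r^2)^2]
Γ^r_{θ θ} = (1/2) g^{rr} (∂_θ g_{rθ} + ∂_θ g_{rθ} - ∂_r g_{θθ}) = (1/2)((1 - r^2)^2/4)((0) + (0) - (-8*(r^3 + r)/(r^2 - 1)^3)) = (r^3 + r)/(r^2 - 1)
This equals the proposed value (r^3 + r)/(r^2 - 1).
Yes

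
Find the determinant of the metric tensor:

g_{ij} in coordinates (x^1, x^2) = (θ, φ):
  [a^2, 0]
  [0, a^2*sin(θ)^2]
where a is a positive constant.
For a 2×2 metric: det(g) = g_{11}·g_{22} - g_{12}·g_{21}
= (a^2)·(a^2*sin(θ)^2) - (0)·(0)
= a^4*sin(θ)^2 - 0
det(g) = a^4*sin(θ)^2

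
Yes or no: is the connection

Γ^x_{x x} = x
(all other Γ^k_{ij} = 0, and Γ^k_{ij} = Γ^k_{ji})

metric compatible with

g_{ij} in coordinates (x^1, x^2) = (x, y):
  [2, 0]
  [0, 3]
Using ∇_k g_{ij} = ∂_k g_{ij} - Γ^m_{ki} g_{mj} - Γ^m_{kj} g_{im}:
∇_x g_{xx} = (0) - (2*x) - (2*x) = -4*x ≠ 0
So the connection is not metric compatible (it is not the Levi-Civita connection).
No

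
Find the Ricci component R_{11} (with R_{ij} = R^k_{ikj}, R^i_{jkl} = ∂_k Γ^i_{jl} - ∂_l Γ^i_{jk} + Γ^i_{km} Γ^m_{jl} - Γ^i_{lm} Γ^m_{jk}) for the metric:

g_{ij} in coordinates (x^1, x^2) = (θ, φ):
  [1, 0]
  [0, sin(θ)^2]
Non-zero Christoffel symbols (Γ^k_{ij} = Γ^k_{ji}):
Γ^θ_{φ φ} = -sin(2*θ)/2
Γ^φ_{θ φ} = 1/tan(θ)
R^θ_{θ θ θ} = 0 (a repeated index in an antisymmetric pair)
R^φ_{θ φ θ} = ∂_φ Γ^φ_{θ θ} - ∂_θ Γ^φ_{θ φ} + Γ^φ_{φ m} Γ^m_{θ θ} - Γ^φ_{θ m} Γ^m_{θ φ}
  = (0) - (-1/sin(θ)^2) + (0) - (1/tan(θ)^2) = 1
R_{θθ} = R^θ_{θ θ θ} + R^φ_{θ φ θ} = (0) + (1) = 1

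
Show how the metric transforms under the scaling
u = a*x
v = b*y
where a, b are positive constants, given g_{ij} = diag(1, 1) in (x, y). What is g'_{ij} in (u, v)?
Invert the transformation: x = u/a, y = v/b
g'_{ij} = (∂x^k/∂x'^i)(∂x^l/∂x'^j) g_{kl}; with g_{kl} = δ_{kl} this is Σ_k (∂x^k/∂x'^i)(∂x^k/∂x'^j).
Jacobian: ∂x/∂u = 1/a, ∂x/∂v = 0, ∂y/∂u = 0, ∂y/∂v = 1/b
g'_{uu} = (1/a)(1/a) + (0)(0) = 1/a^2
g'_{uv} = (1/a)(0) + (0)(1/b) = 0
g'_{vv} = (0)(0) + (1/b)(1/b) = 1/b^2
g'_{ij} = diag(1/a^2, 1/b^2)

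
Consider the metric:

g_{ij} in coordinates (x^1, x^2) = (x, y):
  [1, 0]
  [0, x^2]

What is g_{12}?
With x^1 = x, x^2 = y, g_{12} = g_{xy} is the row-1, column-2 entry of the matrix.
g_{12} = 0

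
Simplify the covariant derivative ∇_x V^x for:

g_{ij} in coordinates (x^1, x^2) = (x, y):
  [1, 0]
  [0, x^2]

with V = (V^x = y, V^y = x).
Non-zero Christoffel symbols:
Γ^x_{y y} = -x
Γ^y_{x y} = 1/x
∇_x V^x = ∂_x V^x + Γ^x_{x j} V^j
  = (0) + (0)(y) + (0)(x)
  = 0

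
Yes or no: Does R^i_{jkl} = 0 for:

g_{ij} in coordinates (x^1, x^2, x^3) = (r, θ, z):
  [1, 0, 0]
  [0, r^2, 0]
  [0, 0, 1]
Non-zero Christoffel symbols:
Γ^r_{θ θ} = -r
Γ^θ_{r θ} = 1/r
Ricci tensor: R_{rr} = 0, R_{rθ} = 0, R_{rz} = 0, R_{θθ} = 0, R_{θz} = 0, R_{zz} = 0
All R_{ij} vanish; in 3 dimensions the Riemann tensor is fully determined by the Ricci tensor, so R^i_{jkl} = 0: the metric is flat (curvilinear coordinates on flat space).
Yes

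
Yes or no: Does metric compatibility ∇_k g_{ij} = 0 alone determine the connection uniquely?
One also needs vanishing torsion; metric compatibility plus torsion-freeness singles out the Levi-Civita connection.
No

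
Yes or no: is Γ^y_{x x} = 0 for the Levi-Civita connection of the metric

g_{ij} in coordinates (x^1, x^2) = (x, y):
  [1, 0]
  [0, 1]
Γ^y_{x x} = (1/2) g^{yy} (∂_x g_{yx} + ∂_x g_{yx} - ∂_y g_{xx}) = (1/2)(1)((0) + (0) - (0)) = 0
This equals the proposed value 0.
Yes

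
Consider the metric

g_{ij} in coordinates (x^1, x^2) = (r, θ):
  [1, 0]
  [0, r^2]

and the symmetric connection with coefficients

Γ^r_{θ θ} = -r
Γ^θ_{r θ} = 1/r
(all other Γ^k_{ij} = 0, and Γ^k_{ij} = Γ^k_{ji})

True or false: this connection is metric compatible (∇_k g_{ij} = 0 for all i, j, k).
Using ∇_k g_{ij} = ∂_k g_{ij} - Γ^m_{ki} g_{mj} - Γ^m_{kj} g_{im}:
e.g. ∇_r g_{θθ} = (2*r) - (r) - (r) = 0
Every component ∇_k g_{ij} vanishes: the connection is metric compatible.
True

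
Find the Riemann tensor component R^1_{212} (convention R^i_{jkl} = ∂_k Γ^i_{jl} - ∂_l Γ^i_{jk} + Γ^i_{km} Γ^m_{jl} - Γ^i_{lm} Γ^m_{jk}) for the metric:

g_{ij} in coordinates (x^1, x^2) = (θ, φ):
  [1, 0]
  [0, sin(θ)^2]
Non-zero Christoffel symbols (Γ^k_{ij} = Γ^k_{ji}):
Γ^θ_{φ φ} = -sin(2*θ)/2
Γ^φ_{θ φ} = 1/tan(θ)
R^θ_{φ θ φ} = ∂_θ Γ^θ_{φ φ} - ∂_φ Γ^θ_{φ θ} + Γ^θ_{θ m} Γ^m_{φ φ} - Γ^θ_{φ m} Γ^m_{φ θ}
  = (-cos(2*θ)) - (0) + (0) - (-cos(θ)^2) = sin(θ)^2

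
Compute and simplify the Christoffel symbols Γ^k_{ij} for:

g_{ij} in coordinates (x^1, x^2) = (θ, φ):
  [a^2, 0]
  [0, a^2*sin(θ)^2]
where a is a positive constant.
Using Γ^k_{ij} = (1/2) g^{km} (∂_i g_{mj} + ∂_j g_{mi} - ∂_m g_{ij}); the metric is diagonal, so only the m = k term contributes.
Non-zero symbols (using the symmetry Γ^k_{ij} = Γ^k_{ji}):
Γ^θ_{φ φ} = (1/2) g^{θθ} (∂_φ g_{θφ} + ∂_φ g_{θφ} - ∂_θ g_{φφ}) = (1/2)(1/a^2)((0) + (0) - (a^2*sin(2*θ))) = -sin(2*θ)/2
Γ^φ_{θ φ} = (1/2) g^{φφ} (∂_θ g_{φφ} + ∂_φ g_{φθ} - ∂_φ g_{θφ}) = (1/2)(1/(a^2*sin(θ)^2))((a^2*sin(2*θ)) + (0) - (0)) = 1/tan(θ)
All other Christoffel symbols are zero.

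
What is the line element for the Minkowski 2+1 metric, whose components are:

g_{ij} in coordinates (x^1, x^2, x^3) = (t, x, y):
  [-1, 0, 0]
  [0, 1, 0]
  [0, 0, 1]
ds^2 = g_{ij} dx^i dx^j; only the non-zero components contribute.
ds^2 = -dt^2 + dx^2 + dy^2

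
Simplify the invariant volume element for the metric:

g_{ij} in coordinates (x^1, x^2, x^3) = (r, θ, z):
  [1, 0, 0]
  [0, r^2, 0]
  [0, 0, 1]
det(g) = r^2
√|det(g)| = r
Volume element: dV = r dr dθ dz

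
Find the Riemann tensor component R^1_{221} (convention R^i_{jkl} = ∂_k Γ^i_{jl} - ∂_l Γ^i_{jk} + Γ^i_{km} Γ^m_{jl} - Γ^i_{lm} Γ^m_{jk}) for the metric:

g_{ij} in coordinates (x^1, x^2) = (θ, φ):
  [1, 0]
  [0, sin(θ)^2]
Non-zero Christoffel symbols (Γ^k_{ij} = Γ^k_{ji}):
Γ^θ_{φ φ} = -sin(2*θ)/2
Γ^φ_{θ φ} = 1/tan(θ)
R^θ_{φ φ θ} = ∂_φ Γ^θ_{φ θ} - ∂_θ Γ^θ_{φ φ} + Γ^θ_{φ m} Γ^m_{φ θ} - Γ^θ_{θ m} Γ^m_{φ φ}
  = (0) - (-cos(2*θ)) + (-cos(θ)^2) - (0) = -sin(θ)^2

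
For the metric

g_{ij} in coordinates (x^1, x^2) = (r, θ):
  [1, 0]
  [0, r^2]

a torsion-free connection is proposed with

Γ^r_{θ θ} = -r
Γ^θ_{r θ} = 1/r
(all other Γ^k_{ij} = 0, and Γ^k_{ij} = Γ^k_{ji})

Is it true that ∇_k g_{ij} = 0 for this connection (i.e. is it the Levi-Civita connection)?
Using ∇_k g_{ij} = ∂_k g_{ij} - Γ^m_{ki} g_{mj} - Γ^m_{kj} g_{im}:
e.g. ∇_r g_{θθ} = (2*r) - (r) - (r) = 0
Every component ∇_k g_{ij} vanishes: the connection is metric compatible.
Yes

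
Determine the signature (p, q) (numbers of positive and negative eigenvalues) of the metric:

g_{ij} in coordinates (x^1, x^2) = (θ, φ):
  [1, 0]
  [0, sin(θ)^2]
The metric is diagonal, so its eigenvalues are the diagonal entries: 1, sin(θ)^2 (at a generic point, where coordinate-dependent entries are positive).
2 positive, 0 negative.
(2, 0) - Riemannian (positive definite)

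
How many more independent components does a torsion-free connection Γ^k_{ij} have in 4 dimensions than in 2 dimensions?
Independent components in n dimensions: n × n(n+1)/2 = n^2(n+1)/2.
4D: 4 × 10 = 40
2D: 2 × 3 = 6
Difference = 40 - 6 = 34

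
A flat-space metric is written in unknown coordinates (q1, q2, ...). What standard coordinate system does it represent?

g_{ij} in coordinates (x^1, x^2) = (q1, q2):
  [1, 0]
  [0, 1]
All components are constant and the metric is the identity, i.e. orthonormal rectilinear coordinates.
Cartesian (2D) coordinates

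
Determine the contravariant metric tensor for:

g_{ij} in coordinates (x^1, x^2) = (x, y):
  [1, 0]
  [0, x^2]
The metric is diagonal, so g^{ij} is diagonal with entries 1/g_{ii}: diag(1, 1/(x^2)).
g^{ij}:
  [1, 0]
  [0, 1/x^2]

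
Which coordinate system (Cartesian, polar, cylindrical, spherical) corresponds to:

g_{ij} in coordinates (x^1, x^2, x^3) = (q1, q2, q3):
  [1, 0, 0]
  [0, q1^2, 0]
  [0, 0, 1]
The line element ds^2 = dq1^2 + q1^2 dq2^2 + dq3^2 is dr^2 + r^2 dθ^2 + dz^2 with q1 = r, q2 = θ, q3 = z.
cylindrical coordinates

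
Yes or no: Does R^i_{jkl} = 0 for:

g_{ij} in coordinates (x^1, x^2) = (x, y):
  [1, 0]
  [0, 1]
All metric components are constant, so every Christoffel symbol vanishes and R^i_{jkl} = 0.
Yes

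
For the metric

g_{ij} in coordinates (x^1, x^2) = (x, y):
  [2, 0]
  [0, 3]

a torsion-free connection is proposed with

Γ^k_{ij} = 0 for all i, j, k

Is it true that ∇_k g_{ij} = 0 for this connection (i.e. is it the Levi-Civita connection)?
Using ∇_k g_{ij} = ∂_k g_{ij} - Γ^m_{ki} g_{mj} - Γ^m_{kj} g_{im}:
e.g. ∇_x g_{xx} = (0) - (0) - (0) = 0
Every component ∇_k g_{ij} vanishes: the connection is metric compatible.
Yes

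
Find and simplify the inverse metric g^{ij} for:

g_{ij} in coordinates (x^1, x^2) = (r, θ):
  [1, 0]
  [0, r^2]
The metric is diagonal, so g^{ij} is diagonal with entries 1/g_{ii}: diag(1, 1/(r^2)).
g^{ij}:
  [1, 0]
  [0, 1/r^2]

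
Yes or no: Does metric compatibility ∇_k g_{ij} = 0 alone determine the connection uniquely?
One also needs vanishing torsion; metric compatibility plus torsion-freeness singles out the Levi-Civita connection.
No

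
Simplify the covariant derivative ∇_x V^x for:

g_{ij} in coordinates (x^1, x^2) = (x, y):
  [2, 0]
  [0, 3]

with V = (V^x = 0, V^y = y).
All Christoffel symbols are zero.
∇_x V^x = ∂_x V^x + Γ^x_{x j} V^j
  = (0) + (0)(0) + (0)(y)
  = 0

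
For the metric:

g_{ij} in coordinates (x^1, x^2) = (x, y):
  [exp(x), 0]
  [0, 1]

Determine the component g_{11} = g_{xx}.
With x^1 = x, x^2 = y, g_{11} = g_{xx} is the row-1, column-1 entry of the matrix.
g_{11} = exp(x)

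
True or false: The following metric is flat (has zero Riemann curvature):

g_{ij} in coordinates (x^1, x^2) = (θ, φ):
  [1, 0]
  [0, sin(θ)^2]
Non-zero Christoffel symbols:
Γ^θ_{φ φ} = -sin(2*θ)/2
Γ^φ_{θ φ} = 1/tan(θ)
Ricci tensor: R_{θθ} = 1, R_{θφ} = 0, R_{φφ} = sin(θ)^2
The Ricci tensor is non-zero, so the Riemann tensor is non-zero: not flat.
False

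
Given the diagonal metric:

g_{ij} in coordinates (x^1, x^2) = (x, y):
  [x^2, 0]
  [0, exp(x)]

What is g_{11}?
With x^1 = x, x^2 = y, g_{11} = g_{xx} is the row-1, column-1 entry of the matrix.
g_{11} = x^2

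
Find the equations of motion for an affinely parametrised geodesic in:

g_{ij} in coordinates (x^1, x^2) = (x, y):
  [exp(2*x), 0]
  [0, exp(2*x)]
Geodesic equation: d^2x^k/dλ^2 + Γ^k_{ij} (dx^i/dλ)(dx^j/dλ) = 0.
Non-zero Christoffel symbols:
Γ^x_{x x} = 1
Γ^x_{y y} = -1
Γ^y_{x y} = 1
Substituting (the symmetric pair Γ^k_{ij}, Γ^k_{ji} combines into a factor 2):
d^2x/dλ^2 + (dx/dλ)^2 - (dy/dλ)^2 = 0
d^2y/dλ^2 + 2 (dx/dλ)(dy/dλ) = 0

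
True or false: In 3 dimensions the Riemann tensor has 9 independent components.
n^2(n^2-1)/12 = 9·8/12 = 6 independent components for n = 3.
False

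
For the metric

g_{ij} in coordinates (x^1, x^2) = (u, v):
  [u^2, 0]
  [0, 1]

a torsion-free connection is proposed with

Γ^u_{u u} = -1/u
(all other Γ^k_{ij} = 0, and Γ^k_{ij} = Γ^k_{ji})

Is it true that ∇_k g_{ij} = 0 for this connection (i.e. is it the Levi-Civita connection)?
Using ∇_k g_{ij} = ∂_k g_{ij} - Γ^m_{ki} g_{mj} - Γ^m_{kj} g_{im}:
∇_u g_{uu} = (2*u) - (-u) - (-u) = 4*u ≠ 0
So the connection is not metric compatible (it is not the Levi-Civita connection).
No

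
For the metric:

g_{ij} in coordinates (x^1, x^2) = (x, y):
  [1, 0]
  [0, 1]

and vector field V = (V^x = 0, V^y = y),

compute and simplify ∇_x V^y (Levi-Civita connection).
All Christoffel symbols are zero.
∇_x V^y = ∂_x V^y + Γ^y_{x j} V^j
  = (0) + (0)(0) + (0)(y)
  = 0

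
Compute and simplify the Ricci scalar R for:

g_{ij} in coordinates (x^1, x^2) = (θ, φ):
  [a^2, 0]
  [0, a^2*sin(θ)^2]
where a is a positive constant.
Non-zero Christoffel symbols (Γ^k_{ij} = Γ^k_{ji}):
Γ^θ_{φ φ} = -sin(2*θ)/2
Γ^φ_{θ φ} = 1/tan(θ)
Ricci tensor (R_{ij} = R^k_{ikj}): R_{θθ} = 1, R_{θφ} = 0, R_{φφ} = sin(θ)^2
Inverse metric: g^{θθ} = 1/a^2, g^{φφ} = 1/(a^2*sin(θ)^2)
R = g^{ij} R_{ij} = (1/a^2)(1) + (1/(a^2*sin(θ)^2))(sin(θ)^2) = 2/a^2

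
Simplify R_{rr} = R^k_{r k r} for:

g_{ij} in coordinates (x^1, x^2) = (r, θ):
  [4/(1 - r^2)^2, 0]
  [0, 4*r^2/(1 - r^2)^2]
Non-zero Christoffel symbols (Γ^k_{ij} = Γ^k_{ji}):
Γ^r_{r r} = 2*r/(1 - r^2)
Γ^r_{θ θ} = (r^3 + r)/(r^2 - 1)
Γ^θ_{r θ} = (-r^2 - 1)/(r^3 - r)
R^r_{r r r} = 0 (a repeated index in an antisymmetric pair)
R^θ_{r θ r} = ∂_θ Γ^θ_{r r} - ∂_r Γ^θ_{r θ} + Γ^θ_{θ m} Γ^m_{r r} - Γ^θ_{r m} Γ^m_{r θ}
  = (0) - ((r^4 + 4*r^2 - 1)/(r^3 - r)^2) + (2*(r^2 + 1)/(r^2 - 1)^2) - ((r^2 + 1)^2/(r^3 - r)^2) = -4/(r^2 - 1)^2
R_{rr} = R^r_{r r r} + R^θ_{r θ r} = (0) + (-4/(r^2 - 1)^2) = -4/(r^2 - 1)^2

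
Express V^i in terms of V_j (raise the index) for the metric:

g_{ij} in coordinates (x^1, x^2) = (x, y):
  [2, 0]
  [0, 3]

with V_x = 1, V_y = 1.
Inverse metric (diagonal): g^{xx} = 1/2, g^{yy} = 1/3
V^i = g^{ij} V_j:
V^x = (1/2)(1) + (0)(1) = 1/2
V^y = (0)(1) + (1/3)(1) = 1/3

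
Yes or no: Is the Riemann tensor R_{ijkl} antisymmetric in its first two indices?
R_{ijkl} = -R_{jikl} (follows from metric compatibility).
Yes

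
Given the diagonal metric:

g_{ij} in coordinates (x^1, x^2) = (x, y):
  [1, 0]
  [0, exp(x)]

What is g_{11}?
With x^1 = x, x^2 = y, g_{11} = g_{xx} is the row-1, column-1 entry of the matrix.
g_{11} = 1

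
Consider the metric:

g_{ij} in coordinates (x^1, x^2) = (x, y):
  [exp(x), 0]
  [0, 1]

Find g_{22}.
With x^1 = x, x^2 = y, g_{22} = g_{yy} is the row-2, column-2 entry of the matrix.
g_{22} = 1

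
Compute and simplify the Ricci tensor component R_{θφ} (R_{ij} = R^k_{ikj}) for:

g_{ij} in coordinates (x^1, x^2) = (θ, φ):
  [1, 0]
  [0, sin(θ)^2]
Non-zero Christoffel symbols (Γ^k_{ij} = Γ^k_{ji}):
Γ^θ_{φ φ} = -sin(2*θ)/2
Γ^φ_{θ φ} = 1/tan(θ)
R^θ_{θ θ φ} = 0 (a repeated index in an antisymmetric pair)
R^φ_{θ φ φ} = 0 (a repeated index in an antisymmetric pair)
R_{θφ} = R^θ_{θ θ φ} + R^φ_{θ φ φ} = (0) + (0) = 0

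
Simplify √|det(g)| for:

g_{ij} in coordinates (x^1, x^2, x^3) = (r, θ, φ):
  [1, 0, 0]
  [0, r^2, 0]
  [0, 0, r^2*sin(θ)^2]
det(g) = r^4*sin(θ)^2
√|det(g)| = r^2*sin(θ) (taking 0 < θ < π so that |sin(θ)| = sin(θ))
Volume element: dV = r^2*sin(θ) dr dθ dφ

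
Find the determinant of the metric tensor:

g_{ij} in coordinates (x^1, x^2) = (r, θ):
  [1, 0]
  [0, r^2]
For a 2×2 metric: det(g) = g_{11}·g_{22} - g_{12}·g_{21}
= (1)·(r^2) - (0)·(0)
= r^2 - 0
det(g) = r^2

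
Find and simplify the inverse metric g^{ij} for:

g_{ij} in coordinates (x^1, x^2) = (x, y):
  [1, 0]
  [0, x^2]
The metric is diagonal, so g^{ij} is diagonal with entries 1/g_{ii}: diag(1, 1/(x^2)).
g^{ij}:
  [1, 0]
  [0, 1/x^2]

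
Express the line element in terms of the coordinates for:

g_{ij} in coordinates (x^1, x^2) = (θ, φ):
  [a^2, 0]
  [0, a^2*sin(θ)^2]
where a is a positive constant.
ds^2 = g_{ij} dx^i dx^j; only the non-zero components contribute.
ds^2 = a^2 dθ^2 + a^2*sin(θ)^2 dφ^2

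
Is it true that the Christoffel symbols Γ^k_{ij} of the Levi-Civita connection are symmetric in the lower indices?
The Levi-Civita connection is torsion-free, which is exactly Γ^k_{ij} = Γ^k_{ji}.
Yes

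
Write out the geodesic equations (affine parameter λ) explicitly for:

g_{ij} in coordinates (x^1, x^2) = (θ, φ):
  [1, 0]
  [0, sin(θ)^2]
Geodesic equation: d^2x^k/dλ^2 + Γ^k_{ij} (dx^i/dλ)(dx^j/dλ) = 0.
Non-zero Christoffel symbols:
Γ^θ_{φ φ} = -sin(2*θ)/2
Γ^φ_{θ φ} = 1/tan(θ)
Substituting (the symmetric pair Γ^k_{ij}, Γ^k_{ji} combines into a factor 2):
d^2θ/dλ^2 - (sin(2*θ)/2) (dφ/dλ)^2 = 0
d^2φ/dλ^2 + (2/tan(θ)) (dθ/dλ)(dφ/dλ) = 0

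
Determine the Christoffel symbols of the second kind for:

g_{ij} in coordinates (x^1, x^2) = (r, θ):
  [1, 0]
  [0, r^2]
Using Γ^k_{ij} = (1/2) g^{km} (∂_i g_{mj} + ∂_j g_{mi} - ∂_m g_{ij}); the metric is diagonal, so only the m = k term contributes.
Non-zero symbols (using the symmetry Γ^k_{ij} = Γ^k_{ji}):
Γ^r_{θ θ} = (1/2) g^{rr} (∂_θ g_{rθ} + ∂_θ g_{rθ} - ∂_r g_{θθ}) = (1/2)(1)((0) + (0) - (2*r)) = -r
Γ^θ_{r θ} = (1/2) g^{θθ} (∂_r g_{θθ} + ∂_θ g_{θr} - ∂_θ g_{rθ}) = (1/2)(1/r^2)((2*r) + (0) - (0)) = 1/r
All other Christoffel symbols are zero.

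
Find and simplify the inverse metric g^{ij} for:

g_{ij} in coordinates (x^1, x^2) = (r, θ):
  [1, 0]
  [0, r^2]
The metric is diagonal, so g^{ij} is diagonal with entries 1/g_{ii}: diag(1, 1/(r^2)).
g^{ij}:
  [1, 0]
  [0, 1/r^2]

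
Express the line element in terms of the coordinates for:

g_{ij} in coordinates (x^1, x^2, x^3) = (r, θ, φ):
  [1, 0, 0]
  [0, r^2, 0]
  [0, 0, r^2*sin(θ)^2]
ds^2 = g_{ij} dx^i dx^j; only the non-zero components contribute.
ds^2 = dr^2 + r^2 dθ^2 + r^2*sin(θ)^2 dφ^2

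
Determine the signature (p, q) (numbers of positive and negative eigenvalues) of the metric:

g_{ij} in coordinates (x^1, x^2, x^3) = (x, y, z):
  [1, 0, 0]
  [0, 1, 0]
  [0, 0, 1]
The metric is diagonal, so its eigenvalues are the diagonal entries: 1, 1, 1 (at a generic point, where coordinate-dependent entries are positive).
3 positive, 0 negative.
(3, 0) - Riemannian (positive definite)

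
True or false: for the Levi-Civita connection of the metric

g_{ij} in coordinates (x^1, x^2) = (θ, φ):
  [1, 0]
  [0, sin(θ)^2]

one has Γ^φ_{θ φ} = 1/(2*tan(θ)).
Γ^φ_{θ φ} = (1/2) g^{φφ} (∂_θ g_{φφ} + ∂_φ g_{φθ} - ∂_φ g_{θφ}) = (1/2)(1/sin(θ)^2)((sin(2*θ)) + (0) - (0)) = 1/tan(θ)
This differs from the proposed value 1/(2*tan(θ)).
False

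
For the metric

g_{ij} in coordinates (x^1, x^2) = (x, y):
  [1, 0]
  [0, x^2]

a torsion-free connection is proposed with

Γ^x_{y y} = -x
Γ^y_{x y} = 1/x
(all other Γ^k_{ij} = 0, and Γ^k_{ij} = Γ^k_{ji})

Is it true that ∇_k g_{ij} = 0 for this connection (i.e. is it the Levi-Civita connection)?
Using ∇_k g_{ij} = ∂_k g_{ij} - Γ^m_{ki} g_{mj} - Γ^m_{kj} g_{im}:
e.g. ∇_x g_{yy} = (2*x) - (x) - (x) = 0
Every component ∇_k g_{ij} vanishes: the connection is metric compatible.
Yes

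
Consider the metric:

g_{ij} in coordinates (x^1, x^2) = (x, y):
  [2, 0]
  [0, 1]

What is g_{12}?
With x^1 = x, x^2 = y, g_{12} = g_{xy} is the row-1, column-2 entry of the matrix.
g_{12} = 0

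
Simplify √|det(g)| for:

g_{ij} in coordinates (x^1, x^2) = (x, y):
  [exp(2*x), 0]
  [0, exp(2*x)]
det(g) = exp(4*x)
√|det(g)| = exp(2*x)
Volume element: dV = exp(2*x) dx dy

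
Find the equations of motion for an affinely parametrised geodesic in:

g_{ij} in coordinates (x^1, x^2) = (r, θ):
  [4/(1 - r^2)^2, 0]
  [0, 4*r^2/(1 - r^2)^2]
Geodesic equation: d^2x^k/dλ^2 + Γ^k_{ij} (dx^i/dλ)(dx^j/dλ) = 0.
Non-zero Christoffel symbols:
Γ^r_{r r} = 2*r/(1 - r^2)
Γ^r_{θ θ} = (r^3 + r)/(r^2 - 1)
Γ^θ_{r θ} = (-r^2 - 1)/(r^3 - r)
Substituting (the symmetric pair Γ^k_{ij}, Γ^k_{ji} combines into a factor 2):
d^2r/dλ^2 + (2*r/(1 - r^2)) (dr/dλ)^2 + ((r^3 + r)/(r^2 - 1)) (dθ/dλ)^2 = 0
d^2θ/dλ^2 + ((-2*r^2 - 2)/(r^3 - r)) (dr/dλ)(dθ/dλ) = 0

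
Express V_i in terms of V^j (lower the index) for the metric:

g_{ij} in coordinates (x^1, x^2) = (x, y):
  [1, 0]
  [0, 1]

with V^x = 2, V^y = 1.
V_i = g_{ij} V^j:
V_x = (1)(2) + (0)(1) = 2
V_y = (0)(2) + (1)(1) = 1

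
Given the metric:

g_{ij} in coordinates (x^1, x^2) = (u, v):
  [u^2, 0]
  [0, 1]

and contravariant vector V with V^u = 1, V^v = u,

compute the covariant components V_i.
V_i = g_{ij} V^j:
V_u = (u^2)(1) + (0)(u) = u^2
V_v = (0)(1) + (1)(u) = u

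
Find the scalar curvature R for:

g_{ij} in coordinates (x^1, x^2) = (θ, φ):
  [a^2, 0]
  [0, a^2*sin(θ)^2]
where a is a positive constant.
Non-zero Christoffel symbols (Γ^k_{ij} = Γ^k_{ji}):
Γ^θ_{φ φ} = -sin(2*θ)/2
Γ^φ_{θ φ} = 1/tan(θ)
Ricci tensor (R_{ij} = R^k_{ikj}): R_{θθ} = 1, R_{θφ} = 0, R_{φφ} = sin(θ)^2
Inverse metric: g^{θθ} = 1/a^2, g^{φφ} = 1/(a^2*sin(θ)^2)
R = g^{ij} R_{ij} = (1/a^2)(1) + (1/(a^2*sin(θ)^2))(sin(θ)^2) = 2/a^2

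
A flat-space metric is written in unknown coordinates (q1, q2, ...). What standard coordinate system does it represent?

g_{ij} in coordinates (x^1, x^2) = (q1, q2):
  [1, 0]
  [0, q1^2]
The line element ds^2 = dq1^2 + q1^2 dq2^2 is dr^2 + r^2 dθ^2 with q1 = r, q2 = θ.
polar coordinates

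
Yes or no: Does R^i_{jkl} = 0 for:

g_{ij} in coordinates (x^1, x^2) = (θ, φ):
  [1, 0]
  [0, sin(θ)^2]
Non-zero Christoffel symbols:
Γ^θ_{φ φ} = -sin(2*θ)/2
Γ^φ_{θ φ} = 1/tan(θ)
Ricci tensor: R_{θθ} = 1, R_{θφ} = 0, R_{φφ} = sin(θ)^2
The Ricci tensor is non-zero, so the Riemann tensor is non-zero: not flat.
No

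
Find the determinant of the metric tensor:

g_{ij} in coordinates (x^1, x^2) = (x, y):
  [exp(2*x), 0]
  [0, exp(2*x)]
For a 2×2 metric: det(g) = g_{11}·g_{22} - g_{12}·g_{21}
= (exp(2*x))·(exp(2*x)) - (0)·(0)
= exp(4*x) - 0
det(g) = exp(4*x)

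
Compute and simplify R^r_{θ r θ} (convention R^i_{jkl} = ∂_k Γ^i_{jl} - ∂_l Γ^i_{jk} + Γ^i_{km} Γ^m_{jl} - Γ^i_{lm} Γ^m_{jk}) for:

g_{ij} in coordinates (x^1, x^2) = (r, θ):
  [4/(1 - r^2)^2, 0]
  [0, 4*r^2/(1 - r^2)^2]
Non-zero Christoffel symbols (Γ^k_{ij} = Γ^k_{ji}):
Γ^r_{r r} = 2*r/(1 - r^2)
Γ^r_{θ θ} = (r^3 + r)/(r^2 - 1)
Γ^θ_{r θ} = (-r^2 - 1)/(r^3 - r)
R^r_{θ r θ} = ∂_r Γ^r_{θ θ} - ∂_θ Γ^r_{θ r} + Γ^r_{r m} Γ^m_{θ θ} - Γ^r_{θ m} Γ^m_{θ r}
  = ((r^4 - 4*r^2 - 1)/(r^2 - 1)^2) - (0) + (-2*r^2*(r^2 + 1)/(r^2 - 1)^2) - (-(r^2 + 1)^2/(r^2 - 1)^2) = -4*r^2/(r^2 - 1)^2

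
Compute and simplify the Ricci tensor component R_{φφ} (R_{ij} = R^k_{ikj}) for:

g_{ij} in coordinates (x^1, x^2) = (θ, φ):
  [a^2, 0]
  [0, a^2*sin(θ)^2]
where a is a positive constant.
Non-zero Christoffel symbols (Γ^k_{ij} = Γ^k_{ji}):
Γ^θ_{φ φ} = -sin(2*θ)/2
Γ^φ_{θ φ} = 1/tan(θ)
R^θ_{φ θ φ} = ∂_θ Γ^θ_{φ φ} - ∂_φ Γ^θ_{φ θ} + Γ^θ_{θ m} Γ^m_{φ φ} - Γ^θ_{φ m} Γ^m_{φ θ}
  = (-cos(2*θ)) - (0) + (0) - (-cos(θ)^2) = sin(θ)^2
R^φ_{φ φ φ} = 0 (a repeated index in an antisymmetric pair)
R_{φφ} = R^θ_{φ θ φ} + R^φ_{φ φ φ} = (sin(θ)^2) + (0) = sin(θ)^2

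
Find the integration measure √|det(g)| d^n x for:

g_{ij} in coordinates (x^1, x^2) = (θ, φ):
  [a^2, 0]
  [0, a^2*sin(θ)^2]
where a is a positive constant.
det(g) = a^4*sin(θ)^2
√|det(g)| = a^2*sin(θ) (taking 0 < θ < π so that |sin(θ)| = sin(θ))
Volume element: dV = a^2*sin(θ) dθ dφ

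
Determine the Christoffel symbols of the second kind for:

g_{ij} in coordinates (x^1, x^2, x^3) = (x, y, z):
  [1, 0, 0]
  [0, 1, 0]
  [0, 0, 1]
Using Γ^k_{ij} = (1/2) g^{km} (∂_i g_{mj} + ∂_j g_{mi} - ∂_m g_{ij}); the metric is diagonal, so only the m = k term contributes.
Every metric component is constant, so all ∂_m g_{ij} = 0 and every Christoffel symbol vanishes.
All Christoffel symbols are zero.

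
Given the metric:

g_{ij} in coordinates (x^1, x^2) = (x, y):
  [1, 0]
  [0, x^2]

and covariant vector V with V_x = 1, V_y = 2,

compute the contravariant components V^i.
Inverse metric (diagonal): g^{xx} = 1, g^{yy} = 1/x^2
V^i = g^{ij} V_j:
V^x = (1)(1) + (0)(2) = 1
V^y = (0)(1) + (1/x^2)(2) = 2/x^2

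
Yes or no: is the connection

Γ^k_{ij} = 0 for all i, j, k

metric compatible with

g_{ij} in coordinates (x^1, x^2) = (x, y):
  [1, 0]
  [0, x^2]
Using ∇_k g_{ij} = ∂_k g_{ij} - Γ^m_{ki} g_{mj} - Γ^m_{kj} g_{im}:
∇_x g_{yy} = (2*x) - (0) - (0) = 2*x ≠ 0
So the connection is not metric compatible (it is not the Levi-Civita connection).
No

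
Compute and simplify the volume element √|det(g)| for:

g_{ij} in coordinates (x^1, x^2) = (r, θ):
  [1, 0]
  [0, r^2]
det(g) = r^2
√|det(g)| = r
Volume element: dV = r dr dθ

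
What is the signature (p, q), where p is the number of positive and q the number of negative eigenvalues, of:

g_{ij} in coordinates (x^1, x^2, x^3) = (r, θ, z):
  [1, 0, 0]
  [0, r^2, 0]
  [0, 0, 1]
The metric is diagonal, so its eigenvalues are the diagonal entries: 1, r^2, 1 (at a generic point, where coordinate-dependent entries are positive).
3 positive, 0 negative.
(3, 0) - Riemannian (positive definite)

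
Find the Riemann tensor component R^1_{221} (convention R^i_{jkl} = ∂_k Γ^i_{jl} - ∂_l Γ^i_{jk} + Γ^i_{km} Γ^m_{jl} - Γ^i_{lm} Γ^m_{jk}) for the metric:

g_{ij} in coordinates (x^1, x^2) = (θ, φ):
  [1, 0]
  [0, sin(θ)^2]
Non-zero Christoffel symbols (Γ^k_{ij} = Γ^k_{ji}):
Γ^θ_{φ φ} = -sin(2*θ)/2
Γ^φ_{θ φ} = 1/tan(θ)
R^θ_{φ φ θ} = ∂_φ Γ^θ_{φ θ} - ∂_θ Γ^θ_{φ φ} + Γ^θ_{φ m} Γ^m_{φ θ} - Γ^θ_{θ m} Γ^m_{φ φ}
  = (0) - (-cos(2*θ)) + (-cos(θ)^2) - (0) = -sin(θ)^2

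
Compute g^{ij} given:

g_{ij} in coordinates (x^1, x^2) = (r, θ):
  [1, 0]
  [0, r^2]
The metric is diagonal, so g^{ij} is diagonal with entries 1/g_{ii}: diag(1, 1/(r^2)).
g^{ij}:
  [1, 0]
  [0, 1/r^2]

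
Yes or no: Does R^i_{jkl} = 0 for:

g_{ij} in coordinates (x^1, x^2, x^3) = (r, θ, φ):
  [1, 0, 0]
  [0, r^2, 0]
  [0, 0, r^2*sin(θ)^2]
Non-zero Christoffel symbols:
Γ^r_{θ θ} = -r
Γ^r_{φ φ} = -r*sin(θ)^2
Γ^θ_{r θ} = 1/r
Γ^θ_{φ φ} = -sin(2*θ)/2
Γ^φ_{r φ} = 1/r
Γ^φ_{θ φ} = 1/tan(θ)
Ricci tensor: R_{rr} = 0, R_{rθ} = 0, R_{rφ} = 0, R_{θθ} = 0, R_{θφ} = 0, R_{φφ} = 0
All R_{ij} vanish; in 3 dimensions the Riemann tensor is fully determined by the Ricci tensor, so R^i_{jkl} = 0: the metric is flat (curvilinear coordinates on flat space).
Yes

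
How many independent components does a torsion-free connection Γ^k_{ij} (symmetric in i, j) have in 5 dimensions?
Γ^k_{ij} has n choices for the upper index and n(n+1)/2 independent symmetric lower index pairs.
Total = 5 × 5×6/2 = 5 × 15 = 75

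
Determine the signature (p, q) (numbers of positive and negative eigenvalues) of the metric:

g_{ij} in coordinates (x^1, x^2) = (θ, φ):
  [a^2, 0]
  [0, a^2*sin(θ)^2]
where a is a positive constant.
The metric is diagonal, so its eigenvalues are the diagonal entries: a^2, a^2*sin(θ)^2 (at a generic point, where coordinate-dependent entries are positive).
2 positive, 0 negative.
(2, 0) - Riemannian (positive definite)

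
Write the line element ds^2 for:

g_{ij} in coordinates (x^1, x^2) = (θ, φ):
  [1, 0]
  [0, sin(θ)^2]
ds^2 = g_{ij} dx^i dx^j; only the non-zero components contribute.
ds^2 = dθ^2 + sin(θ)^2 dφ^2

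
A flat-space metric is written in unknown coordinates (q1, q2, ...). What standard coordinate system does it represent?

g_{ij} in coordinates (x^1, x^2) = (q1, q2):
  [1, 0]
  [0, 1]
All components are constant and the metric is the identity, i.e. orthonormal rectilinear coordinates.
Cartesian (2D) coordinates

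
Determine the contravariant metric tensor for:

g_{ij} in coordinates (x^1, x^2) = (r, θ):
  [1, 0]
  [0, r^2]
The metric is diagonal, so g^{ij} is diagonal with entries 1/g_{ii}: diag(1, 1/(r^2)).
g^{ij}:
  [1, 0]
  [0, 1/r^2]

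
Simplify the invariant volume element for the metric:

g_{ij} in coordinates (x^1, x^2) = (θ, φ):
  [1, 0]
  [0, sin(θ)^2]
det(g) = sin(θ)^2
√|det(g)| = sin(θ) (taking 0 < θ < π so that |sin(θ)| = sin(θ))
Volume element: dV = sin(θ) dθ dφ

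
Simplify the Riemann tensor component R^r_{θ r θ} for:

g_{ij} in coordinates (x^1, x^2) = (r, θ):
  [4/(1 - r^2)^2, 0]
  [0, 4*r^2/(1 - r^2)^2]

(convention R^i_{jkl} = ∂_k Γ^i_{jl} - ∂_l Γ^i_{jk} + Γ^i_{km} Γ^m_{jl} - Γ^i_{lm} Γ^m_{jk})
Non-zero Christoffel symbols (Γ^k_{ij} = Γ^k_{ji}):
Γ^r_{r r} = 2*r/(1 - r^2)
Γ^r_{θ θ} = (r^3 + r)/(r^2 - 1)
Γ^θ_{r θ} = (-r^2 - 1)/(r^3 - r)
R^r_{θ r θ} = ∂_r Γ^r_{θ θ} - ∂_θ Γ^r_{θ r} + Γ^r_{r m} Γ^m_{θ θ} - Γ^r_{θ m} Γ^m_{θ r}
  = ((r^4 - 4*r^2 - 1)/(r^2 - 1)^2) - (0) + (-2*r^2*(r^2 + 1)/(r^2 - 1)^2) - (-(r^2 + 1)^2/(r^2 - 1)^2) = -4*r^2/(r^2 - 1)^2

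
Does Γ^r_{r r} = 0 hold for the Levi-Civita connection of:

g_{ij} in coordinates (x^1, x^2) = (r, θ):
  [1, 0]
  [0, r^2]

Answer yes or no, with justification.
Γ^r_{r r} = (1/2) g^{rr} (∂_r g_{rr} + ∂_r g_{rr} - ∂_r g_{rr}) = (1/2)(1)((0) + (0) - (0)) = 0
This equals the proposed value 0.
Yes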